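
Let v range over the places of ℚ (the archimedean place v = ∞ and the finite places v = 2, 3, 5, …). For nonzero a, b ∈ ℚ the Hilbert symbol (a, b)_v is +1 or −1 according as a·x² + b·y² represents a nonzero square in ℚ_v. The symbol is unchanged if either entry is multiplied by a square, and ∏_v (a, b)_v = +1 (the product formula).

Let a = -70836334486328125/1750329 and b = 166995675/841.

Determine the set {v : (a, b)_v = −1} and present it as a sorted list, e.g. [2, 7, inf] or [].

[2, 5]

Mod squares: a ≡ -85, b ≡ 187. Check v ∈ {∞, 2, 3, 5, 7, 11, 13, 17, 19, 29}.
v=19: a=19^2·(≡14), b=19^0·(≡4) mod 19; (14|19)=-1, (4|19)=+1; (−1)^{2·0·9}·(-1)^0·(+1)^2 = +1.
v=3: a=3^-6·(≡2), b=3^6·(≡1) mod 3; (2|3)=-1, (1|3)=+1; (−1)^{-6·6·1}·(-1)^6·(+1)^-6 = +1.
v=13: a=13^2·(≡2), b=13^0·(≡6) mod 13; (2|13)=-1, (6|13)=-1; (−1)^{2·0·6}·(-1)^0·(-1)^2 = +1.
v=17: a=17^3·(≡5), b=17^1·(≡10) mod 17; (5|17)=-1, (10|17)=-1; (−1)^{3·1·8}·(-1)^1·(-1)^3 = +1.
v=11: a=11^2·(≡1), b=11^1·(≡10) mod 11; (1|11)=+1, (10|11)=-1; (−1)^{2·1·5}·(+1)^1·(-1)^2 = +1.
v=5: a=5^9·(≡2), b=5^2·(≡2) mod 5; (2|5)=-1, (2|5)=-1; (−1)^{9·2·2}·(-1)^2·(-1)^9 = -1.
v=∞: -85 < 0 and 187 > 0  ⇒  (a,b)_∞ = +1.
v=2: v_2(a)=0, v_2(b)=0; units ≡ 3, 3 (mod 8); ε·ε+αω+βω = 1·1+0·1+0·1 ≡ 1  ⇒  (a,b)_2 = -1.
v=7: a=7^-4·(≡6), b=7^2·(≡6) mod 7; (6|7)=-1, (6|7)=-1; (−1)^{-4·2·3}·(-1)^2·(-1)^-4 = +1.
v=29: a=29^0·(≡17), b=29^-2·(≡16) mod 29; (17|29)=-1, (16|29)=+1; (−1)^{0·-2·14}·(-1)^-2·(+1)^0 = +1.
(-85, 187 / ℚ) ramifies at {2, 5}: a division algebra.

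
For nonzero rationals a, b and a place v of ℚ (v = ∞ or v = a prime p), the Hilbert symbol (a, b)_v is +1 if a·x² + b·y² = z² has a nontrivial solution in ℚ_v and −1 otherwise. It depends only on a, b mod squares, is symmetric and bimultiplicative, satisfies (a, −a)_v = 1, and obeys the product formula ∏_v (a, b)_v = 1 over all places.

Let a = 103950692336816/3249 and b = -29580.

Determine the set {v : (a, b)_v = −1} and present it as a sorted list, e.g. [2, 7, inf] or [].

[3, 13, 17, 23]

(a, b) ≡ (299, -7395) mod (ℚ^×)²; places V = {2, 3, 5, 13, 17, 19, 23, 29, ∞}.
(a,b)_3: α=-2, u≡2; β=1, v≡1 (mod 3); (2|3)=-1, (1|3)=+1; sign (−1)^0·-1^1·+1^-2 = -1.
(a,b)_2: α=4, β=2; u≡3, v≡5 (mod 8); ε(u)ε(v)=1·0, αω(v)=4·1, βω(u)=2·1; sum ≡ 0  ⇒  +1.
(a,b)_17: α=2, u≡12; β=1, v≡11 (mod 17); (12|17)=-1, (11|17)=-1; sign (−1)^0·-1^1·-1^2 = -1.
(a,b)_5: α=0, u≡4; β=1, v≡4 (mod 5); (4|5)=+1, (4|5)=+1; sign (−1)^0·+1^1·+1^0 = +1.
(a,b)_23: α=3, u≡3; β=0, v≡21 (mod 23); (3|23)=+1, (21|23)=-1; sign (−1)^0·+1^0·-1^3 = -1.
(a,b)_19: α=-2, u≡10; β=0, v≡3 (mod 19); (10|19)=-1, (3|19)=-1; sign (−1)^0·-1^0·-1^-2 = +1.
(a,b)_29: α=2, u≡23; β=1, v≡24 (mod 29); (23|29)=+1, (24|29)=+1; sign (−1)^0·+1^1·+1^2 = +1.
(a,b)_13: α=3, u≡3; β=0, v≡8 (mod 13); (3|13)=+1, (8|13)=-1; sign (−1)^0·+1^0·-1^3 = -1.
(a,b)_∞: sgn(299)=+, sgn(-7395)=−, so +1.
Ram(299, -7395) = {3, 13, 17, 23}; no ℚ_3-point on the conic.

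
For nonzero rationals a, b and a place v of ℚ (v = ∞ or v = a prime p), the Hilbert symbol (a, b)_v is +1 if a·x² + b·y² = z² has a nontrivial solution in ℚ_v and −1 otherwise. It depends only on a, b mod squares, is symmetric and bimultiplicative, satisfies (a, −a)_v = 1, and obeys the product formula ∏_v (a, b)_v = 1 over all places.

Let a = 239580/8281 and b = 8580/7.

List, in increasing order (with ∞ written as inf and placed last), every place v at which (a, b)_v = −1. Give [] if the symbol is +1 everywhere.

[2, 5, 7, 11]

(a, b) ≡ (55, 15015) mod (ℚ^×)²; places V = {2, 3, 5, 7, 11, 13, ∞}.
(a,b)_13: α=-2, u≡12; β=1, v≡7 (mod 13); (12|13)=+1, (7|13)=-1; sign (−1)^0·+1^1·-1^-2 = +1.
(a,b)_∞: sgn(55)=+, sgn(15015)=+, so +1.
(a,b)_2: α=2, β=2; u≡7, v≡7 (mod 8); ε(u)ε(v)=1·1, αω(v)=2·0, βω(u)=2·0; sum ≡ 1  ⇒  -1.
(a,b)_11: α=3, u≡9; β=1, v≡3 (mod 11); (9|11)=+1, (3|11)=+1; sign (−1)^1·+1^1·+1^3 = -1.
(a,b)_7: α=-2, u≡5; β=-1, v≡5 (mod 7); (5|7)=-1, (5|7)=-1; sign (−1)^0·-1^-1·-1^-2 = -1.
(a,b)_3: α=2, u≡1; β=1, v≡1 (mod 3); (1|3)=+1, (1|3)=+1; sign (−1)^0·+1^1·+1^2 = +1.
(a,b)_5: α=1, u≡1; β=1, v≡3 (mod 5); (1|5)=+1, (3|5)=-1; sign (−1)^0·+1^1·-1^1 = -1.
(55, 15015 / ℚ) ramifies at {2, 5, 7, 11}: a division algebra.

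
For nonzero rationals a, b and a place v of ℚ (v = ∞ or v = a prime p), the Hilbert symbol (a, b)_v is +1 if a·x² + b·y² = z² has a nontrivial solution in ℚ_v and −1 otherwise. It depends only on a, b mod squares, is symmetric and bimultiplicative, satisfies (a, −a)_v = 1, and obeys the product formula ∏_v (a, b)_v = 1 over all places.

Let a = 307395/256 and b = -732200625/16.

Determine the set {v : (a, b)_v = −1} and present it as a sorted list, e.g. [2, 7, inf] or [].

(a, b) ≡ (3795, -130169) mod (ℚ^×)²; places V = {2, 3, 5, 11, 13, 17, 19, 23, 31, ∞}.
(a,b)_13: α=0, u≡4; β=1, v≡4 (mod 13); (4|13)=+1, (4|13)=+1; sign (−1)^0·+1^1·+1^0 = +1.
(a,b)_∞: sgn(3795)=+, sgn(-130169)=−, so +1.
(a,b)_19: α=0, u≡12; β=1, v≡10 (mod 19); (12|19)=-1, (10|19)=-1; sign (−1)^0·-1^1·-1^0 = -1.
(a,b)_11: α=1, u≡9; β=0, v≡4 (mod 11); (9|11)=+1, (4|11)=+1; sign (−1)^0·+1^0·+1^1 = +1.
(a,b)_5: α=1, u≡4; β=4, v≡4 (mod 5); (4|5)=+1, (4|5)=+1; sign (−1)^0·+1^4·+1^1 = +1.
(a,b)_23: α=1, u≡16; β=0, v≡19 (mod 23); (16|23)=+1, (19|23)=-1; sign (−1)^0·+1^0·-1^1 = -1.
(a,b)_31: α=0, u≡27; β=1, v≡11 (mod 31); (27|31)=-1, (11|31)=-1; sign (−1)^0·-1^1·-1^0 = -1.
(a,b)_2: α=-8, β=-4; u≡3, v≡7 (mod 8); ε(u)ε(v)=1·1, αω(v)=-8·0, βω(u)=-4·1; sum ≡ 1  ⇒  -1.
(a,b)_3: α=5, u≡2; β=2, v≡1 (mod 3); (2|3)=-1, (1|3)=+1; sign (−1)^0·-1^2·+1^5 = +1.
(a,b)_17: α=0, u≡1; β=1, v≡3 (mod 17); (1|17)=+1, (3|17)=-1; sign (−1)^0·+1^1·-1^0 = +1.
Ram(3795, -130169) = {2, 19, 23, 31}; no ℚ_2-point on the conic.

[2, 19, 23, 31]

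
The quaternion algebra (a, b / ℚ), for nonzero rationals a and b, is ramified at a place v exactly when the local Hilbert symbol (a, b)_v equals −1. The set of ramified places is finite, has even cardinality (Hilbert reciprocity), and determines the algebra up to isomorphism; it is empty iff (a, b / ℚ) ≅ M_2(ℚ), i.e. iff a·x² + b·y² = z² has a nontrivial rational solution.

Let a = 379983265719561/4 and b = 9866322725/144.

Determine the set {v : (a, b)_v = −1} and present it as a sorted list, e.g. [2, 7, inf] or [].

[17, 31]

Mod squares: a ≡ 3689, b ≡ 29. Check v ∈ {∞, 2, 3, 5, 7, 17, 29, 31}.
v=17: a=17^3·(≡4), b=17^2·(≡5) mod 17; (4|17)=+1, (5|17)=-1; (−1)^{3·2·8}·(+1)^2·(-1)^3 = -1.
v=3: a=3^2·(≡2), b=3^-2·(≡2) mod 3; (2|3)=-1, (2|3)=-1; (−1)^{2·-2·1}·(-1)^-2·(-1)^2 = +1.
v=5: a=5^0·(≡4), b=5^2·(≡1) mod 5; (4|5)=+1, (1|5)=+1; (−1)^{0·2·2}·(+1)^2·(+1)^0 = +1.
v=2: v_2(a)=-2, v_2(b)=-4; units ≡ 1, 5 (mod 8); ε·ε+αω+βω = 0·0+-2·1+-4·0 ≡ 0  ⇒  (a,b)_2 = +1.
v=∞: 3689 > 0 and 29 > 0  ⇒  (a,b)_∞ = +1.
v=31: a=31^3·(≡22), b=31^2·(≡15) mod 31; (22|31)=-1, (15|31)=-1; (−1)^{3·2·15}·(-1)^2·(-1)^3 = -1.
v=7: a=7^3·(≡4), b=7^2·(≡4) mod 7; (4|7)=+1, (4|7)=+1; (−1)^{3·2·3}·(+1)^2·(+1)^3 = +1.
v=29: a=29^2·(≡22), b=29^1·(≡28) mod 29; (22|29)=+1, (28|29)=+1; (−1)^{2·1·14}·(+1)^1·(+1)^2 = +1.
(3689, 29 / ℚ) ramifies at {17, 31}: a division algebra.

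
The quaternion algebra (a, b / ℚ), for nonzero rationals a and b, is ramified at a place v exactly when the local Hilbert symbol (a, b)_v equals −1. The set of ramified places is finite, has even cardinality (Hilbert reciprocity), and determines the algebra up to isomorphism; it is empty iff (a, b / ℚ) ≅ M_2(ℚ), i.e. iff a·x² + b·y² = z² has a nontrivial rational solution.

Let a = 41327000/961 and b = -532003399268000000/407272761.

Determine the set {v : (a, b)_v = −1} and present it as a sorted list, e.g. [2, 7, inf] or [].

Mod squares: a ≡ 1430, b ≡ -17. Check v ∈ {∞, 2, 3, 5, 7, 11, 13, 17, 31, 43}.
v=31: a=31^-2·(≡1), b=31^-4·(≡1) mod 31; (1|31)=+1, (1|31)=+1; (−1)^{-2·-4·15}·(+1)^-4·(+1)^-2 = +1.
v=∞: 1430 > 0 and -17 < 0  ⇒  (a,b)_∞ = +1.
v=43: a=43^0·(≡23), b=43^2·(≡7) mod 43; (23|43)=+1, (7|43)=-1; (−1)^{0·2·21}·(+1)^2·(-1)^0 = +1.
v=11: a=11^1·(≡4), b=11^4·(≡1) mod 11; (4|11)=+1, (1|11)=+1; (−1)^{1·4·5}·(+1)^4·(+1)^1 = +1.
v=5: a=5^3·(≡1), b=5^6·(≡3) mod 5; (1|5)=+1, (3|5)=-1; (−1)^{3·6·2}·(+1)^6·(-1)^3 = -1.
v=13: a=13^1·(≡7), b=13^0·(≡3) mod 13; (7|13)=-1, (3|13)=+1; (−1)^{1·0·6}·(-1)^0·(+1)^1 = +1.
v=17: a=17^2·(≡9), b=17^3·(≡8) mod 17; (9|17)=+1, (8|17)=+1; (−1)^{2·3·8}·(+1)^3·(+1)^2 = +1.
v=7: a=7^0·(≡4), b=7^-2·(≡2) mod 7; (4|7)=+1, (2|7)=+1; (−1)^{0·-2·3}·(+1)^-2·(+1)^0 = +1.
v=3: a=3^0·(≡2), b=3^-2·(≡1) mod 3; (2|3)=-1, (1|3)=+1; (−1)^{0·-2·1}·(-1)^-2·(+1)^0 = +1.
v=2: v_2(a)=3, v_2(b)=8; units ≡ 3, 7 (mod 8); ε·ε+αω+βω = 1·1+3·0+8·1 ≡ 1  ⇒  (a,b)_2 = -1.
(1430, -17 / ℚ) ramifies at {2, 5}: a division algebra.

[2, 5]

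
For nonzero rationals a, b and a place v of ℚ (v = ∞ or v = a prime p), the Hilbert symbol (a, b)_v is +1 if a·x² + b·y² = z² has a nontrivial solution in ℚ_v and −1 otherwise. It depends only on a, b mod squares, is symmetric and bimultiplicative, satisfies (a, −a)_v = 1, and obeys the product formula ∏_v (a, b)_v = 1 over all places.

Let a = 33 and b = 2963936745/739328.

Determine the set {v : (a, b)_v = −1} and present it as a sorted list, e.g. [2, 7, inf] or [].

Mod squares: a ≡ 33, b ≡ 210. Check v ∈ {∞, 2, 3, 5, 7, 11, 19, 23}.
v=11: a=11^1·(≡3), b=11^2·(≡4) mod 11; (3|11)=+1, (4|11)=+1; (−1)^{1·2·5}·(+1)^2·(+1)^1 = +1.
v=19: a=19^0·(≡14), b=19^-2·(≡1) mod 19; (14|19)=-1, (1|19)=+1; (−1)^{0·-2·9}·(-1)^-2·(+1)^0 = +1.
v=∞: 33 > 0 and 210 > 0  ⇒  (a,b)_∞ = +1.
v=3: a=3^1·(≡2), b=3^3·(≡1) mod 3; (2|3)=-1, (1|3)=+1; (−1)^{1·3·1}·(-1)^3·(+1)^1 = +1.
v=23: a=23^0·(≡10), b=23^2·(≡8) mod 23; (10|23)=-1, (8|23)=+1; (−1)^{0·2·11}·(-1)^2·(+1)^0 = +1.
v=5: a=5^0·(≡3), b=5^1·(≡3) mod 5; (3|5)=-1, (3|5)=-1; (−1)^{0·1·2}·(-1)^1·(-1)^0 = -1.
v=2: v_2(a)=0, v_2(b)=-11; units ≡ 1, 1 (mod 8); ε·ε+αω+βω = 0·0+0·0+-11·0 ≡ 0  ⇒  (a,b)_2 = +1.
v=7: a=7^0·(≡5), b=7^3·(≡1) mod 7; (5|7)=-1, (1|7)=+1; (−1)^{0·3·3}·(-1)^3·(+1)^0 = -1.
(33, 210 / ℚ) ramifies at {5, 7}: a division algebra.

[5, 7]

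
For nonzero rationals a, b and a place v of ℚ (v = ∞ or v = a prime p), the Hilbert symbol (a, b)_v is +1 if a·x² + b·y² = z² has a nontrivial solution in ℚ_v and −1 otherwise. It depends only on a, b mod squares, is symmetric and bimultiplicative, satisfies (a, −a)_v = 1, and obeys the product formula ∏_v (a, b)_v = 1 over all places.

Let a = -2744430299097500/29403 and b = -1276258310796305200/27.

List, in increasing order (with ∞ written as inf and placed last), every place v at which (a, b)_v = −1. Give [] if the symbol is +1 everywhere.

Mod squares: a ≡ -12597, b ≡ -15249. Check v ∈ {∞, 2, 3, 5, 7, 11, 13, 17, 19, 23, 37}.
v=5: a=5^4·(≡3), b=5^2·(≡1) mod 5; (3|5)=-1, (1|5)=+1; (−1)^{4·2·2}·(-1)^2·(+1)^4 = +1.
v=7: a=7^0·(≡5), b=7^4·(≡1) mod 7; (5|7)=-1, (1|7)=+1; (−1)^{0·4·3}·(-1)^4·(+1)^0 = +1.
v=2: v_2(a)=2, v_2(b)=4; units ≡ 3, 7 (mod 8); ε·ε+αω+βω = 1·1+2·0+4·1 ≡ 1  ⇒  (a,b)_2 = -1.
v=17: a=17^1·(≡10), b=17^1·(≡9) mod 17; (10|17)=-1, (9|17)=+1; (−1)^{1·1·8}·(-1)^1·(+1)^1 = -1.
v=13: a=13^1·(≡2), b=13^1·(≡9) mod 13; (2|13)=-1, (9|13)=+1; (−1)^{1·1·6}·(-1)^1·(+1)^1 = -1.
v=37: a=37^2·(≡8), b=37^2·(≡19) mod 37; (8|37)=-1, (19|37)=-1; (−1)^{2·2·18}·(-1)^2·(-1)^2 = +1.
v=23: a=23^2·(≡17), b=23^3·(≡9) mod 23; (17|23)=-1, (9|23)=+1; (−1)^{2·3·11}·(-1)^3·(+1)^2 = -1.
v=3: a=3^-5·(≡1), b=3^-3·(≡2) mod 3; (1|3)=+1, (2|3)=-1; (−1)^{-5·-3·1}·(+1)^-3·(-1)^-5 = +1.
v=19: a=19^3·(≡13), b=19^2·(≡12) mod 19; (13|19)=-1, (12|19)=-1; (−1)^{3·2·9}·(-1)^2·(-1)^3 = -1.
v=∞: -12597 < 0 and -15249 < 0  ⇒  (a,b)_∞ = -1.
v=11: a=11^-2·(≡9), b=11^0·(≡2) mod 11; (9|11)=+1, (2|11)=-1; (−1)^{-2·0·5}·(+1)^0·(-1)^-2 = +1.
(-12597, -15249 / ℚ) ramifies at {2, 13, 17, 19, 23, ∞}: a division algebra.

[2, 13, 17, 19, 23, inf]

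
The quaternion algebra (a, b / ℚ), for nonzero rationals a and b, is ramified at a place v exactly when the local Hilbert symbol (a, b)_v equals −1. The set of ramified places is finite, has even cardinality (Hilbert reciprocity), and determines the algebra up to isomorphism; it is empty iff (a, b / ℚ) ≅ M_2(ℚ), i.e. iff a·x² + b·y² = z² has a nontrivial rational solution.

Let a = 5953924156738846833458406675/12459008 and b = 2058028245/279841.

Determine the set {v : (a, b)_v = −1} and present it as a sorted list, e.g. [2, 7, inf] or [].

Mod squares: a ≡ 33189, b ≡ 791245. Check v ∈ {∞, 2, 3, 5, 7, 13, 17, 23, 37, 47}.
v=37: a=37^3·(≡3), b=37^1·(≡10) mod 37; (3|37)=+1, (10|37)=+1; (−1)^{3·1·18}·(+1)^1·(+1)^3 = +1.
v=3: a=3^7·(≡2), b=3^2·(≡1) mod 3; (2|3)=-1, (1|3)=+1; (−1)^{7·2·1}·(-1)^2·(+1)^7 = +1.
v=2: v_2(a)=-10, v_2(b)=0; units ≡ 5, 5 (mod 8); ε·ε+αω+βω = 0·0+-10·1+0·1 ≡ 0  ⇒  (a,b)_2 = +1.
v=7: a=7^4·(≡1), b=7^1·(≡5) mod 7; (1|7)=+1, (5|7)=-1; (−1)^{4·1·3}·(+1)^1·(-1)^4 = +1.
v=47: a=47^4·(≡28), b=47^1·(≡1) mod 47; (28|47)=+1, (1|47)=+1; (−1)^{4·1·23}·(+1)^1·(+1)^4 = +1.
v=13: a=13^3·(≡11), b=13^1·(≡4) mod 13; (11|13)=-1, (4|13)=+1; (−1)^{3·1·6}·(-1)^1·(+1)^3 = -1.
v=17: a=17^4·(≡10), b=17^2·(≡6) mod 17; (10|17)=-1, (6|17)=-1; (−1)^{4·2·8}·(-1)^2·(-1)^4 = +1.
v=23: a=23^-3·(≡15), b=23^-4·(≡21) mod 23; (15|23)=-1, (21|23)=-1; (−1)^{-3·-4·11}·(-1)^-4·(-1)^-3 = -1.
v=5: a=5^2·(≡4), b=5^1·(≡4) mod 5; (4|5)=+1, (4|5)=+1; (−1)^{2·1·2}·(+1)^1·(+1)^2 = +1.
v=∞: 33189 > 0 and 791245 > 0  ⇒  (a,b)_∞ = +1.
(33189, 791245 / ℚ) ramifies at {13, 23}: a division algebra.

[13, 23]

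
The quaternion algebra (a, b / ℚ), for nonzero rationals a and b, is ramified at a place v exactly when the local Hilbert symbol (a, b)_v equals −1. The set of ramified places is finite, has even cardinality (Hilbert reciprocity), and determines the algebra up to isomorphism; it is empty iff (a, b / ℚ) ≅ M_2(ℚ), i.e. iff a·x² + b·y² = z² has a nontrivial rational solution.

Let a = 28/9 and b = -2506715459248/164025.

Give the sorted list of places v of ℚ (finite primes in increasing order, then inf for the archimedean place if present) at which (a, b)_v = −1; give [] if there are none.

Mod squares: a ≡ 7, b ≡ -26424307. Check v ∈ {∞, 2, 3, 5, 7, 11, 13, 17, 19, 29, 31}.
v=19: a=19^0·(≡1), b=19^1·(≡4) mod 19; (1|19)=+1, (4|19)=+1; (−1)^{0·1·9}·(+1)^1·(+1)^0 = +1.
v=2: v_2(a)=2, v_2(b)=4; units ≡ 7, 5 (mod 8); ε·ε+αω+βω = 1·0+2·1+4·0 ≡ 0  ⇒  (a,b)_2 = +1.
v=3: a=3^-2·(≡1), b=3^-8·(≡2) mod 3; (1|3)=+1, (2|3)=-1; (−1)^{-2·-8·1}·(+1)^-8·(-1)^-2 = +1.
v=13: a=13^0·(≡6), b=13^1·(≡8) mod 13; (6|13)=-1, (8|13)=-1; (−1)^{0·1·6}·(-1)^1·(-1)^0 = -1.
v=5: a=5^0·(≡2), b=5^-2·(≡2) mod 5; (2|5)=-1, (2|5)=-1; (−1)^{0·-2·2}·(-1)^-2·(-1)^0 = +1.
v=11: a=11^0·(≡8), b=11^2·(≡5) mod 11; (8|11)=-1, (5|11)=+1; (−1)^{0·2·5}·(-1)^2·(+1)^0 = +1.
v=7: a=7^1·(≡2), b=7^3·(≡5) mod 7; (2|7)=+1, (5|7)=-1; (−1)^{1·3·3}·(+1)^3·(-1)^1 = +1.
v=17: a=17^0·(≡5), b=17^1·(≡5) mod 17; (5|17)=-1, (5|17)=-1; (−1)^{0·1·8}·(-1)^1·(-1)^0 = -1.
v=31: a=31^0·(≡10), b=31^1·(≡10) mod 31; (10|31)=+1, (10|31)=+1; (−1)^{0·1·15}·(+1)^1·(+1)^0 = +1.
v=∞: 7 > 0 and -26424307 < 0  ⇒  (a,b)_∞ = +1.
v=29: a=29^0·(≡16), b=29^1·(≡14) mod 29; (16|29)=+1, (14|29)=-1; (−1)^{0·1·14}·(+1)^1·(-1)^0 = +1.
|Ram(7, -26424307)| = 2, even; anisotropic at {13, 17}.

[13, 17]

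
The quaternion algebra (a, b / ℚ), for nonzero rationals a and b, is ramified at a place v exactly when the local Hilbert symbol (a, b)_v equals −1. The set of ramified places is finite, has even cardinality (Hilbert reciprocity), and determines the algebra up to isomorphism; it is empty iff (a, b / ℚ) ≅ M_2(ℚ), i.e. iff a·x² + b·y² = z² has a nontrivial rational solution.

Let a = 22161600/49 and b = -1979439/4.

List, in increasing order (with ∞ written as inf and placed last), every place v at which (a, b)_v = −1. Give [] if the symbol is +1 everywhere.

[7, 41]

(a, b) ≡ (19, -16359) mod (ℚ^×)²; places V = {2, 3, 5, 7, 11, 19, 41, ∞}.
(a,b)_7: α=-2, u≡6; β=1, v≡4 (mod 7); (6|7)=-1, (4|7)=+1; sign (−1)^0·-1^1·+1^-2 = -1.
(a,b)_5: α=2, u≡1; β=0, v≡4 (mod 5); (1|5)=+1, (4|5)=+1; sign (−1)^0·+1^0·+1^2 = +1.
(a,b)_2: α=6, β=-2; u≡3, v≡1 (mod 8); ε(u)ε(v)=1·0, αω(v)=6·0, βω(u)=-2·1; sum ≡ 0  ⇒  +1.
(a,b)_11: α=0, u≡2; β=2, v≡5 (mod 11); (2|11)=-1, (5|11)=+1; sign (−1)^0·-1^2·+1^0 = +1.
(a,b)_3: α=6, u≡1; β=1, v≡1 (mod 3); (1|3)=+1, (1|3)=+1; sign (−1)^0·+1^1·+1^6 = +1.
(a,b)_41: α=0, u≡35; β=1, v≡15 (mod 41); (35|41)=-1, (15|41)=-1; sign (−1)^0·-1^1·-1^0 = -1.
(a,b)_∞: sgn(19)=+, sgn(-16359)=−, so +1.
(a,b)_19: α=1, u≡6; β=1, v≡18 (mod 19); (6|19)=+1, (18|19)=-1; sign (−1)^1·+1^1·-1^1 = +1.
(19, -16359 / ℚ) ramifies at {7, 41}: a division algebra.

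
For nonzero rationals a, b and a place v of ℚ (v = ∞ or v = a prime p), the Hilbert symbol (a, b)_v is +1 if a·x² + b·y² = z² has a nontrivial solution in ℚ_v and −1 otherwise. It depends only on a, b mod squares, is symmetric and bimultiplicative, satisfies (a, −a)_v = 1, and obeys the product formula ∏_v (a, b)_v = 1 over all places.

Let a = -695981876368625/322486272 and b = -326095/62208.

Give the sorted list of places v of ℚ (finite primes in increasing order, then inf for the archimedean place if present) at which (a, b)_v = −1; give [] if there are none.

(a, b) ≡ (-19635, -165) mod (ℚ^×)²; places V = {2, 3, 5, 7, 11, 17, ∞}.
(a,b)_5: α=3, u≡3; β=1, v≡2 (mod 5); (3|5)=-1, (2|5)=-1; sign (−1)^0·-1^1·-1^3 = +1.
(a,b)_7: α=5, u≡4; β=2, v≡5 (mod 7); (4|7)=+1, (5|7)=-1; sign (−1)^0·+1^2·-1^5 = -1.
(a,b)_∞: sgn(-19635)=−, sgn(-165)=−, so -1.
(a,b)_17: α=1, u≡9; β=0, v≡10 (mod 17); (9|17)=+1, (10|17)=-1; sign (−1)^0·+1^0·-1^1 = -1.
(a,b)_2: α=-14, β=-8; u≡5, v≡3 (mod 8); ε(u)ε(v)=0·1, αω(v)=-14·1, βω(u)=-8·1; sum ≡ 0  ⇒  +1.
(a,b)_3: α=-9, u≡1; β=-5, v≡2 (mod 3); (1|3)=+1, (2|3)=-1; sign (−1)^1·+1^-5·-1^-9 = +1.
(a,b)_11: α=7, u≡10; β=3, v≡10 (mod 11); (10|11)=-1, (10|11)=-1; sign (−1)^1·-1^3·-1^7 = -1.
Ram(-19635, -165) = {7, 11, 17, ∞}; no ℚ_7-point on the conic.

[7, 11, 17, inf]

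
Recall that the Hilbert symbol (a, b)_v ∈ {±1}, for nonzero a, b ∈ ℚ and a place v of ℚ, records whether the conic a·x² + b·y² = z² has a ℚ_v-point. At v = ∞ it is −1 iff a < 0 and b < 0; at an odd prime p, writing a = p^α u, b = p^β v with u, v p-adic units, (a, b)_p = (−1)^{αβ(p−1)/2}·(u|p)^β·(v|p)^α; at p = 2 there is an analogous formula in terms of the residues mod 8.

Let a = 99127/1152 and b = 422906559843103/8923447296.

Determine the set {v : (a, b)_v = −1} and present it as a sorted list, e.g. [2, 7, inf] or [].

[2, 7]

(a, b) ≡ (14, 7) mod (ℚ^×)²; places V = {2, 3, 7, 17, 31, 41, 43, ∞}.
(a,b)_17: α=2, u≡12; β=2, v≡14 (mod 17); (12|17)=-1, (14|17)=-1; sign (−1)^0·-1^2·-1^2 = +1.
(a,b)_2: α=-7, β=-16; u≡7, v≡7 (mod 8); ε(u)ε(v)=1·1, αω(v)=-7·0, βω(u)=-16·0; sum ≡ 1  ⇒  -1.
(a,b)_41: α=0, u≡28; β=-2, v≡28 (mod 41); (28|41)=-1, (28|41)=-1; sign (−1)^0·-1^-2·-1^0 = +1.
(a,b)_31: α=0, u≡4; β=2, v≡8 (mod 31); (4|31)=+1, (8|31)=+1; sign (−1)^0·+1^2·+1^0 = +1.
(a,b)_43: α=0, u≡13; β=2, v≡5 (mod 43); (13|43)=+1, (5|43)=-1; sign (−1)^0·+1^2·-1^0 = +1.
(a,b)_∞: sgn(14)=+, sgn(7)=+, so +1.
(a,b)_3: α=-2, u≡2; β=-4, v≡1 (mod 3); (2|3)=-1, (1|3)=+1; sign (−1)^0·-1^-4·+1^-2 = +1.
(a,b)_7: α=3, u≡4; β=7, v≡4 (mod 7); (4|7)=+1, (4|7)=+1; sign (−1)^1·+1^7·+1^3 = -1.
|Ram(14, 7)| = 2, even; anisotropic at {2, 7}.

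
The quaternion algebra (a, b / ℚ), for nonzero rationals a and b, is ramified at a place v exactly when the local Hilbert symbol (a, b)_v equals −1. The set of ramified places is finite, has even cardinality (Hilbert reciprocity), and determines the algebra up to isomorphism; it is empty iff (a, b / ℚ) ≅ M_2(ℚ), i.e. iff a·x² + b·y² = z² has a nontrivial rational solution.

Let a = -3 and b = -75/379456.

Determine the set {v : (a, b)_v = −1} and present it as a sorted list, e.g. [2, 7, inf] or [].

[3, inf]

Mod squares: a ≡ -3, b ≡ -3. Check v ∈ {∞, 2, 3, 5, 7, 11}.
v=11: a=11^0·(≡8), b=11^-2·(≡2) mod 11; (8|11)=-1, (2|11)=-1; (−1)^{0·-2·5}·(-1)^-2·(-1)^0 = +1.
v=3: a=3^1·(≡2), b=3^1·(≡2) mod 3; (2|3)=-1, (2|3)=-1; (−1)^{1·1·1}·(-1)^1·(-1)^1 = -1.
v=5: a=5^0·(≡2), b=5^2·(≡2) mod 5; (2|5)=-1, (2|5)=-1; (−1)^{0·2·2}·(-1)^2·(-1)^0 = +1.
v=2: v_2(a)=0, v_2(b)=-6; units ≡ 5, 5 (mod 8); ε·ε+αω+βω = 0·0+0·1+-6·1 ≡ 0  ⇒  (a,b)_2 = +1.
v=∞: -3 < 0 and -3 < 0  ⇒  (a,b)_∞ = -1.
v=7: a=7^0·(≡4), b=7^-2·(≡1) mod 7; (4|7)=+1, (1|7)=+1; (−1)^{0·-2·3}·(+1)^-2·(+1)^0 = +1.
Ram(-3, -3) = {3, ∞}; no ℚ_3-point on the conic.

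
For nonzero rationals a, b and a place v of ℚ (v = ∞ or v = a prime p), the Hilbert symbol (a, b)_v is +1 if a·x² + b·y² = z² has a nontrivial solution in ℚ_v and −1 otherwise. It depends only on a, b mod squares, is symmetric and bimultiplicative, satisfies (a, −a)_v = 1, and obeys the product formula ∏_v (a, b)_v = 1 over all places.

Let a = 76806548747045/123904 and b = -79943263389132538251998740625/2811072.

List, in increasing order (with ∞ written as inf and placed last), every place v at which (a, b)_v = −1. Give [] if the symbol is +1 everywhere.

Mod squares: a ≡ 2379845, b ≡ -3201917238195. Check v ∈ {∞, 2, 3, 5, 11, 13, 17, 19, 23, 31, 37, 41, 47}.
v=23: a=23^2·(≡6), b=23^3·(≡14) mod 23; (6|23)=+1, (14|23)=-1; (−1)^{2·3·11}·(+1)^3·(-1)^2 = +1.
v=3: a=3^0·(≡2), b=3^-1·(≡1) mod 3; (2|3)=-1, (1|3)=+1; (−1)^{0·-1·1}·(-1)^-1·(+1)^0 = -1.
v=11: a=11^-2·(≡7), b=11^-4·(≡8) mod 11; (7|11)=-1, (8|11)=-1; (−1)^{-2·-4·5}·(-1)^-4·(-1)^-2 = +1.
v=∞: 2379845 > 0 and -3201917238195 < 0  ⇒  (a,b)_∞ = +1.
v=47: a=47^1·(≡1), b=47^3·(≡46) mod 47; (1|47)=+1, (46|47)=-1; (−1)^{1·3·23}·(+1)^3·(-1)^1 = +1.
v=2: v_2(a)=-10, v_2(b)=-6; units ≡ 5, 5 (mod 8); ε·ε+αω+βω = 0·0+-10·1+-6·1 ≡ 0  ⇒  (a,b)_2 = +1.
v=5: a=5^1·(≡1), b=5^5·(≡4) mod 5; (1|5)=+1, (4|5)=+1; (−1)^{1·5·2}·(+1)^5·(+1)^1 = +1.
v=13: a=13^3·(≡1), b=13^3·(≡3) mod 13; (1|13)=+1, (3|13)=+1; (−1)^{3·3·6}·(+1)^3·(+1)^3 = +1.
v=17: a=17^0·(≡2), b=17^1·(≡8) mod 17; (2|17)=+1, (8|17)=+1; (−1)^{0·1·8}·(+1)^1·(+1)^0 = +1.
v=31: a=31^0·(≡27), b=31^1·(≡16) mod 31; (27|31)=-1, (16|31)=+1; (−1)^{0·1·15}·(-1)^1·(+1)^0 = -1.
v=37: a=37^0·(≡8), b=37^1·(≡27) mod 37; (8|37)=-1, (27|37)=+1; (−1)^{0·1·18}·(-1)^1·(+1)^0 = -1.
v=41: a=41^1·(≡22), b=41^3·(≡13) mod 41; (22|41)=-1, (13|41)=-1; (−1)^{1·3·20}·(-1)^3·(-1)^1 = +1.
v=19: a=19^3·(≡16), b=19^3·(≡6) mod 19; (16|19)=+1, (6|19)=+1; (−1)^{3·3·9}·(+1)^3·(+1)^3 = -1.
(2379845, -3201917238195 / ℚ) ramifies at {3, 19, 31, 37}: a division algebra.

[3, 19, 31, 37]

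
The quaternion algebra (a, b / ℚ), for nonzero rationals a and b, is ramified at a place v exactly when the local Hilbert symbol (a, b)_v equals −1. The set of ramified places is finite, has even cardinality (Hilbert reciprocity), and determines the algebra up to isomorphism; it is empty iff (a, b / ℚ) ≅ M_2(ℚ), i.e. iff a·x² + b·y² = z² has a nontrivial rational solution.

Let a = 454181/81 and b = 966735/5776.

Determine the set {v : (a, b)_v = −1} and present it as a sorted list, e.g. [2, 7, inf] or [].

Mod squares: a ≡ 9269, b ≡ 11935. Check v ∈ {∞, 2, 3, 5, 7, 11, 13, 19, 23, 31}.
v=13: a=13^1·(≡2), b=13^0·(≡4) mod 13; (2|13)=-1, (4|13)=+1; (−1)^{1·0·6}·(-1)^0·(+1)^1 = +1.
v=7: a=7^2·(≡2), b=7^1·(≡2) mod 7; (2|7)=+1, (2|7)=+1; (−1)^{2·1·3}·(+1)^1·(+1)^2 = +1.
v=5: a=5^0·(≡1), b=5^1·(≡2) mod 5; (1|5)=+1, (2|5)=-1; (−1)^{0·1·2}·(+1)^1·(-1)^0 = +1.
v=31: a=31^1·(≡1), b=31^1·(≡3) mod 31; (1|31)=+1, (3|31)=-1; (−1)^{1·1·15}·(+1)^1·(-1)^1 = +1.
v=19: a=19^0·(≡1), b=19^-2·(≡14) mod 19; (1|19)=+1, (14|19)=-1; (−1)^{0·-2·9}·(+1)^-2·(-1)^0 = +1.
v=3: a=3^-4·(≡2), b=3^4·(≡1) mod 3; (2|3)=-1, (1|3)=+1; (−1)^{-4·4·1}·(-1)^4·(+1)^-4 = +1.
v=2: v_2(a)=0, v_2(b)=-4; units ≡ 5, 7 (mod 8); ε·ε+αω+βω = 0·1+0·0+-4·1 ≡ 0  ⇒  (a,b)_2 = +1.
v=23: a=23^1·(≡3), b=23^0·(≡15) mod 23; (3|23)=+1, (15|23)=-1; (−1)^{1·0·11}·(+1)^0·(-1)^1 = -1.
v=∞: 9269 > 0 and 11935 > 0  ⇒  (a,b)_∞ = +1.
v=11: a=11^0·(≡6), b=11^1·(≡6) mod 11; (6|11)=-1, (6|11)=-1; (−1)^{0·1·5}·(-1)^1·(-1)^0 = -1.
Ram(9269, 11935) = {11, 23}; no ℚ_11-point on the conic.

[11, 23]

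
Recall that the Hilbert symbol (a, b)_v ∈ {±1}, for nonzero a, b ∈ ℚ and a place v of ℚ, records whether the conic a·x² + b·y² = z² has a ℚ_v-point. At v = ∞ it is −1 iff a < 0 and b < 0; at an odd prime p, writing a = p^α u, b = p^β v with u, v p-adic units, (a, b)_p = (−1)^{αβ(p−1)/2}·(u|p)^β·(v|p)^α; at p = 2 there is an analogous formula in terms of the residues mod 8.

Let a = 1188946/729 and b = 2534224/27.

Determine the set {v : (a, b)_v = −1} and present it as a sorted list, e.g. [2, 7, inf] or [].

[7, 17]

Mod squares: a ≡ 34, b ≡ 3927. Check v ∈ {∞, 2, 3, 7, 11, 17}.
v=∞: 34 > 0 and 3927 > 0  ⇒  (a,b)_∞ = +1.
v=3: a=3^-6·(≡1), b=3^-3·(≡1) mod 3; (1|3)=+1, (1|3)=+1; (−1)^{-6·-3·1}·(+1)^-3·(+1)^-6 = +1.
v=2: v_2(a)=1, v_2(b)=4; units ≡ 1, 7 (mod 8); ε·ε+αω+βω = 0·1+1·0+4·0 ≡ 0  ⇒  (a,b)_2 = +1.
v=17: a=17^3·(≡15), b=17^1·(≡5) mod 17; (15|17)=+1, (5|17)=-1; (−1)^{3·1·8}·(+1)^1·(-1)^3 = -1.
v=11: a=11^2·(≡1), b=11^3·(≡9) mod 11; (1|11)=+1, (9|11)=+1; (−1)^{2·3·5}·(+1)^3·(+1)^2 = +1.
v=7: a=7^0·(≡3), b=7^1·(≡1) mod 7; (3|7)=-1, (1|7)=+1; (−1)^{0·1·3}·(-1)^1·(+1)^0 = -1.
Ram(34, 3927) = {7, 17}; no ℚ_7-point on the conic.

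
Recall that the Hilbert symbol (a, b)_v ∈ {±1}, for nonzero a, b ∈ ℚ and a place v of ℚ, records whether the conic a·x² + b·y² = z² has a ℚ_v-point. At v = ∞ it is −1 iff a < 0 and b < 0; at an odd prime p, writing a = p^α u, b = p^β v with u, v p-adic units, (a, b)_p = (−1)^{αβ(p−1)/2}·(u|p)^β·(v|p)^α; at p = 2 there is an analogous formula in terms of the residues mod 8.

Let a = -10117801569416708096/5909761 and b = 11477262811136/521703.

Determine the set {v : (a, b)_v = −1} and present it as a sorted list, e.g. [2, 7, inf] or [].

(a, b) ≡ (-41, 13583423) mod (ℚ^×)²; places V = {2, 3, 7, 11, 13, 17, 19, 41, 47, 53, ∞}.
(a,b)_3: α=0, u≡1; β=-2, v≡2 (mod 3); (1|3)=+1, (2|3)=-1; sign (−1)^0·+1^-2·-1^0 = +1.
(a,b)_7: α=0, u≡2; β=-3, v≡5 (mod 7); (2|7)=+1, (5|7)=-1; sign (−1)^0·+1^-3·-1^0 = +1.
(a,b)_47: α=2, u≡9; β=1, v≡21 (mod 47); (9|47)=+1, (21|47)=+1; sign (−1)^0·+1^1·+1^2 = +1.
(a,b)_41: α=3, u≡18; β=1, v≡32 (mod 41); (18|41)=+1, (32|41)=+1; sign (−1)^0·+1^1·+1^3 = +1.
(a,b)_17: α=-2, u≡10; β=0, v≡1 (mod 17); (10|17)=-1, (1|17)=+1; sign (−1)^0·-1^0·+1^-2 = +1.
(a,b)_13: α=-2, u≡7; β=-2, v≡3 (mod 13); (7|13)=-1, (3|13)=+1; sign (−1)^0·-1^-2·+1^-2 = +1.
(a,b)_11: α=-2, u≡5; β=0, v≡2 (mod 11); (5|11)=+1, (2|11)=-1; sign (−1)^0·+1^0·-1^-2 = +1.
(a,b)_53: α=2, u≡27; β=1, v≡38 (mod 53); (27|53)=-1, (38|53)=+1; sign (−1)^0·-1^1·+1^2 = -1.
(a,b)_2: α=16, β=14; u≡7, v≡7 (mod 8); ε(u)ε(v)=1·1, αω(v)=16·0, βω(u)=14·0; sum ≡ 1  ⇒  -1.
(a,b)_19: α=2, u≡11; β=3, v≡17 (mod 19); (11|19)=+1, (17|19)=+1; sign (−1)^0·+1^3·+1^2 = +1.
(a,b)_∞: sgn(-41)=−, sgn(13583423)=+, so +1.
|Ram(-41, 13583423)| = 2, even; anisotropic at {2, 53}.

[2, 53]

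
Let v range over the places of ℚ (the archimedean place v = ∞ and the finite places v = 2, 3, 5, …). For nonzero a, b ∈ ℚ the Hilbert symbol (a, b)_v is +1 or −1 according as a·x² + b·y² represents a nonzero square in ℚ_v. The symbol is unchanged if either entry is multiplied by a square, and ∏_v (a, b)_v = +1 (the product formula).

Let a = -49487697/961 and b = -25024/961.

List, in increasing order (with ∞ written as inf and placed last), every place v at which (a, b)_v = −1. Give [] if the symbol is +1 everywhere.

[41, inf]

(a, b) ≡ (-112217, -391) mod (ℚ^×)²; places V = {2, 3, 7, 17, 23, 31, 41, ∞}.
(a,b)_3: α=2, u≡1; β=0, v≡2 (mod 3); (1|3)=+1, (2|3)=-1; sign (−1)^0·+1^0·-1^2 = +1.
(a,b)_∞: sgn(-112217)=−, sgn(-391)=−, so -1.
(a,b)_41: α=1, u≡40; β=0, v≡22 (mod 41); (40|41)=+1, (22|41)=-1; sign (−1)^0·+1^0·-1^1 = -1.
(a,b)_23: α=1, u≡7; β=1, v≡6 (mod 23); (7|23)=-1, (6|23)=+1; sign (−1)^1·-1^1·+1^1 = +1.
(a,b)_17: α=1, u≡10; β=1, v≡14 (mod 17); (10|17)=-1, (14|17)=-1; sign (−1)^0·-1^1·-1^1 = +1.
(a,b)_31: α=-2, u≡21; β=-2, v≡24 (mod 31); (21|31)=-1, (24|31)=-1; sign (−1)^0·-1^-2·-1^-2 = +1.
(a,b)_2: α=0, β=6; u≡7, v≡1 (mod 8); ε(u)ε(v)=1·0, αω(v)=0·0, βω(u)=6·0; sum ≡ 0  ⇒  +1.
(a,b)_7: α=3, u≡6; β=0, v≡4 (mod 7); (6|7)=-1, (4|7)=+1; sign (−1)^0·-1^0·+1^3 = +1.
(-112217, -391 / ℚ) ramifies at {41, ∞}: a division algebra.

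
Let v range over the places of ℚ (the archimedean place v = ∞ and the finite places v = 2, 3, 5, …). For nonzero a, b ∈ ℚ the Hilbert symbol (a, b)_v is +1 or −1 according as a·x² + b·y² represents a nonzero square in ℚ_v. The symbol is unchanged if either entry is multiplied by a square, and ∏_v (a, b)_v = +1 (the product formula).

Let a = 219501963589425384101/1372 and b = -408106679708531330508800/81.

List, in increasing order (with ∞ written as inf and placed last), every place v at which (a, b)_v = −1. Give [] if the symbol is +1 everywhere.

(a, b) ≡ (97643, -71162) mod (ℚ^×)²; places V = {2, 3, 5, 7, 13, 17, 23, 29, 37, ∞}.
(a,b)_7: α=-3, u≡6; β=1, v≡6 (mod 7); (6|7)=-1, (6|7)=-1; sign (−1)^1·-1^1·-1^-3 = -1.
(a,b)_2: α=-2, β=11; u≡3, v≡3 (mod 8); ε(u)ε(v)=1·1, αω(v)=-2·1, βω(u)=11·1; sum ≡ 0  ⇒  +1.
(a,b)_13: α=3, u≡12; β=3, v≡4 (mod 13); (12|13)=+1, (4|13)=+1; sign (−1)^0·+1^3·+1^3 = +1.
(a,b)_5: α=0, u≡3; β=2, v≡3 (mod 5); (3|5)=-1, (3|5)=-1; sign (−1)^0·-1^2·-1^0 = +1.
(a,b)_37: α=3, u≡1; β=4, v≡28 (mod 37); (1|37)=+1, (28|37)=+1; sign (−1)^0·+1^4·+1^3 = +1.
(a,b)_∞: sgn(97643)=+, sgn(-71162)=−, so +1.
(a,b)_23: α=4, u≡2; β=1, v≡7 (mod 23); (2|23)=+1, (7|23)=-1; sign (−1)^0·+1^1·-1^4 = +1.
(a,b)_17: α=2, u≡5; β=1, v≡15 (mod 17); (5|17)=-1, (15|17)=+1; sign (−1)^0·-1^1·+1^2 = -1.
(a,b)_3: α=0, u≡2; β=-4, v≡1 (mod 3); (2|3)=-1, (1|3)=+1; sign (−1)^0·-1^-4·+1^0 = +1.
(a,b)_29: α=3, u≡12; β=4, v≡1 (mod 29); (12|29)=-1, (1|29)=+1; sign (−1)^0·-1^4·+1^3 = +1.
Ram(97643, -71162) = {7, 17}; no ℚ_7-point on the conic.

[7, 17]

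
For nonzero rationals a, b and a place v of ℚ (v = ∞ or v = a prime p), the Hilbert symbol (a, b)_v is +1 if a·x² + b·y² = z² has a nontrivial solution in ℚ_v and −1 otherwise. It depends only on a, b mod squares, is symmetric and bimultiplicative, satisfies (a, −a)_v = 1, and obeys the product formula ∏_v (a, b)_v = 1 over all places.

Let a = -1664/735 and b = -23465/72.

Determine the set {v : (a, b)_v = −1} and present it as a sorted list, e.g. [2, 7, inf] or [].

Mod squares: a ≡ -390, b ≡ -130. Check v ∈ {∞, 2, 3, 5, 7, 13, 19}.
v=5: a=5^-1·(≡3), b=5^1·(≡1) mod 5; (3|5)=-1, (1|5)=+1; (−1)^{-1·1·2}·(-1)^1·(+1)^-1 = -1.
v=3: a=3^-1·(≡2), b=3^-2·(≡2) mod 3; (2|3)=-1, (2|3)=-1; (−1)^{-1·-2·1}·(-1)^-2·(-1)^-1 = -1.
v=19: a=19^0·(≡5), b=19^2·(≡2) mod 19; (5|19)=+1, (2|19)=-1; (−1)^{0·2·9}·(+1)^2·(-1)^0 = +1.
v=7: a=7^-2·(≡2), b=7^0·(≡3) mod 7; (2|7)=+1, (3|7)=-1; (−1)^{-2·0·3}·(+1)^0·(-1)^-2 = +1.
v=2: v_2(a)=7, v_2(b)=-3; units ≡ 5, 7 (mod 8); ε·ε+αω+βω = 0·1+7·0+-3·1 ≡ 1  ⇒  (a,b)_2 = -1.
v=∞: -390 < 0 and -130 < 0  ⇒  (a,b)_∞ = -1.
v=13: a=13^1·(≡4), b=13^1·(≡4) mod 13; (4|13)=+1, (4|13)=+1; (−1)^{1·1·6}·(+1)^1·(+1)^1 = +1.
|Ram(-390, -130)| = 4, even; anisotropic at {2, 3, 5, ∞}.

[2, 3, 5, inf]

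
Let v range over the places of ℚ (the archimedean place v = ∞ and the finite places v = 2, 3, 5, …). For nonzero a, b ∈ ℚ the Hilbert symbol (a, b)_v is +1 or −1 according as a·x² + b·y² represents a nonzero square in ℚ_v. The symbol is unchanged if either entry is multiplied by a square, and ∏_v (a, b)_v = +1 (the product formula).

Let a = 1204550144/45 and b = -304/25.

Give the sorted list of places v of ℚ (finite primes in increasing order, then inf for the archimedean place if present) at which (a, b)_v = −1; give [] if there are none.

Mod squares: a ≡ 1330, b ≡ -19. Check v ∈ {∞, 2, 3, 5, 7, 19}.
v=2: v_2(a)=9, v_2(b)=4; units ≡ 1, 5 (mod 8); ε·ε+αω+βω = 0·0+9·1+4·0 ≡ 1  ⇒  (a,b)_2 = -1.
v=7: a=7^3·(≡2), b=7^0·(≡1) mod 7; (2|7)=+1, (1|7)=+1; (−1)^{3·0·3}·(+1)^0·(+1)^3 = +1.
v=3: a=3^-2·(≡1), b=3^0·(≡2) mod 3; (1|3)=+1, (2|3)=-1; (−1)^{-2·0·1}·(+1)^0·(-1)^-2 = +1.
v=5: a=5^-1·(≡1), b=5^-2·(≡1) mod 5; (1|5)=+1, (1|5)=+1; (−1)^{-1·-2·2}·(+1)^-2·(+1)^-1 = +1.
v=∞: 1330 > 0 and -19 < 0  ⇒  (a,b)_∞ = +1.
v=19: a=19^3·(≡8), b=19^1·(≡10) mod 19; (8|19)=-1, (10|19)=-1; (−1)^{3·1·9}·(-1)^1·(-1)^3 = -1.
Ram(1330, -19) = {2, 19}; no ℚ_2-point on the conic.

[2, 19]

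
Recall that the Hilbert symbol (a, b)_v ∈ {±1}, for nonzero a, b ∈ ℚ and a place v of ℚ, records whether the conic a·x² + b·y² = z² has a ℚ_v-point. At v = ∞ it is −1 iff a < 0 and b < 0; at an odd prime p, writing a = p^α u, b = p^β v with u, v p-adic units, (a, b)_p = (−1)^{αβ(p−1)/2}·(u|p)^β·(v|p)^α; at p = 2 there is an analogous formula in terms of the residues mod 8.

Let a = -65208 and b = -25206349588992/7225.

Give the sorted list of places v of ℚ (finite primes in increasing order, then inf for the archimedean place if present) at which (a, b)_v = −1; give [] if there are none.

(a, b) ≡ (-16302, -1482) mod (ℚ^×)²; places V = {2, 3, 5, 11, 13, 17, 19, ∞}.
(a,b)_2: α=3, β=9; u≡1, v≡3 (mod 8); ε(u)ε(v)=0·1, αω(v)=3·1, βω(u)=9·0; sum ≡ 1  ⇒  -1.
(a,b)_3: α=1, u≡2; β=3, v≡1 (mod 3); (2|3)=-1, (1|3)=+1; sign (−1)^1·-1^3·+1^1 = +1.
(a,b)_19: α=1, u≡7; β=3, v≡9 (mod 19); (7|19)=+1, (9|19)=+1; sign (−1)^1·+1^3·+1^1 = -1.
(a,b)_17: α=0, u≡4; β=-2, v≡10 (mod 17); (4|17)=+1, (10|17)=-1; sign (−1)^0·+1^-2·-1^0 = +1.
(a,b)_5: α=0, u≡2; β=-2, v≡2 (mod 5); (2|5)=-1, (2|5)=-1; sign (−1)^0·-1^-2·-1^0 = +1.
(a,b)_11: α=1, u≡1; β=2, v≡5 (mod 11); (1|11)=+1, (5|11)=+1; sign (−1)^0·+1^2·+1^1 = +1.
(a,b)_13: α=1, u≡2; β=3, v≡10 (mod 13); (2|13)=-1, (10|13)=+1; sign (−1)^0·-1^3·+1^1 = -1.
(a,b)_∞: sgn(-16302)=−, sgn(-1482)=−, so -1.
(-16302, -1482 / ℚ) ramifies at {2, 13, 19, ∞}: a division algebra.

[2, 13, 19, inf]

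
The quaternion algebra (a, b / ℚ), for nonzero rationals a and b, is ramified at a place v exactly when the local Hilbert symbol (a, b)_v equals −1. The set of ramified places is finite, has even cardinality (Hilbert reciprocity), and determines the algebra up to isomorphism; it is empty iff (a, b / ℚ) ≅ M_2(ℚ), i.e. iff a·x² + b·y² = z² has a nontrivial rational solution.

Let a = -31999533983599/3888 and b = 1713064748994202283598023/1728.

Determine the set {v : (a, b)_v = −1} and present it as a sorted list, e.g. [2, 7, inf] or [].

[3, 31]

Mod squares: a ≡ -596037, b ≡ 99789. Check v ∈ {∞, 2, 3, 7, 13, 17, 29, 31, 37}.
v=31: a=31^1·(≡29), b=31^3·(≡17) mod 31; (29|31)=-1, (17|31)=-1; (−1)^{1·3·15}·(-1)^3·(-1)^1 = -1.
v=13: a=13^1·(≡6), b=13^0·(≡12) mod 13; (6|13)=-1, (12|13)=+1; (−1)^{1·0·6}·(-1)^0·(+1)^1 = +1.
v=2: v_2(a)=-4, v_2(b)=-6; units ≡ 3, 5 (mod 8); ε·ε+αω+βω = 1·0+-4·1+-6·1 ≡ 0  ⇒  (a,b)_2 = +1.
v=∞: -596037 < 0 and 99789 > 0  ⇒  (a,b)_∞ = +1.
v=29: a=29^1·(≡26), b=29^3·(≡15) mod 29; (26|29)=-1, (15|29)=-1; (−1)^{1·3·14}·(-1)^3·(-1)^1 = +1.
v=7: a=7^6·(≡5), b=7^6·(≡1) mod 7; (5|7)=-1, (1|7)=+1; (−1)^{6·6·3}·(-1)^6·(+1)^6 = +1.
v=37: a=37^2·(≡9), b=37^5·(≡7) mod 37; (9|37)=+1, (7|37)=+1; (−1)^{2·5·18}·(+1)^5·(+1)^2 = +1.
v=3: a=3^-5·(≡2), b=3^-3·(≡2) mod 3; (2|3)=-1, (2|3)=-1; (−1)^{-5·-3·1}·(-1)^-3·(-1)^-5 = -1.
v=17: a=17^1·(≡14), b=17^2·(≡9) mod 17; (14|17)=-1, (9|17)=+1; (−1)^{1·2·8}·(-1)^2·(+1)^1 = +1.
|Ram(-596037, 99789)| = 2, even; anisotropic at {3, 31}.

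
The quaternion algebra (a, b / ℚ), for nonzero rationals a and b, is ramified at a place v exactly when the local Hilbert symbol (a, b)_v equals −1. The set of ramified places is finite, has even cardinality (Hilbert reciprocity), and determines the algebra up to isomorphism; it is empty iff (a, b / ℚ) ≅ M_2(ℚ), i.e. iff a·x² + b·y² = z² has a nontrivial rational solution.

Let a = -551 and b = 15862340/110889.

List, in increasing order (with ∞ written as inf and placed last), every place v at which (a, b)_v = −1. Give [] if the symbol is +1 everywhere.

Mod squares: a ≡ -551, b ≡ 65. Check v ∈ {∞, 2, 3, 5, 13, 19, 29, 37}.
v=3: a=3^0·(≡1), b=3^-4·(≡2) mod 3; (1|3)=+1, (2|3)=-1; (−1)^{0·-4·1}·(+1)^-4·(-1)^0 = +1.
v=29: a=29^1·(≡10), b=29^0·(≡28) mod 29; (10|29)=-1, (28|29)=+1; (−1)^{1·0·14}·(-1)^0·(+1)^1 = +1.
v=∞: -551 < 0 and 65 > 0  ⇒  (a,b)_∞ = +1.
v=5: a=5^0·(≡4), b=5^1·(≡2) mod 5; (4|5)=+1, (2|5)=-1; (−1)^{0·1·2}·(+1)^1·(-1)^0 = +1.
v=2: v_2(a)=0, v_2(b)=2; units ≡ 1, 1 (mod 8); ε·ε+αω+βω = 0·0+0·0+2·0 ≡ 0  ⇒  (a,b)_2 = +1.
v=19: a=19^1·(≡9), b=19^2·(≡10) mod 19; (9|19)=+1, (10|19)=-1; (−1)^{1·2·9}·(+1)^2·(-1)^1 = -1.
v=37: a=37^0·(≡4), b=37^-2·(≡10) mod 37; (4|37)=+1, (10|37)=+1; (−1)^{0·-2·18}·(+1)^-2·(+1)^0 = +1.
v=13: a=13^0·(≡8), b=13^3·(≡8) mod 13; (8|13)=-1, (8|13)=-1; (−1)^{0·3·6}·(-1)^3·(-1)^0 = -1.
(-551, 65 / ℚ) ramifies at {13, 19}: a division algebra.

[13, 19]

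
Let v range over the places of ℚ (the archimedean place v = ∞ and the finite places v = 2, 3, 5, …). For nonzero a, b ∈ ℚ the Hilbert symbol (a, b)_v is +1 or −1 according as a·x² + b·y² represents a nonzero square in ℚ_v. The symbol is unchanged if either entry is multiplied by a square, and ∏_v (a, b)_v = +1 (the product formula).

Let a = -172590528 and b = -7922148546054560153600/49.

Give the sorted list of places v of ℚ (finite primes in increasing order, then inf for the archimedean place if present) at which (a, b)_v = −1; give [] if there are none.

[11, 17, 23, inf]

(a, b) ≡ (-22287, -374) mod (ℚ^×)²; places V = {2, 3, 5, 7, 11, 17, 19, 23, ∞}.
(a,b)_23: α=1, u≡21; β=2, v≡10 (mod 23); (21|23)=-1, (10|23)=-1; sign (−1)^0·-1^2·-1^1 = -1.
(a,b)_17: α=1, u≡16; β=3, v≡6 (mod 17); (16|17)=+1, (6|17)=-1; sign (−1)^0·+1^3·-1^1 = -1.
(a,b)_5: α=0, u≡2; β=2, v≡4 (mod 5); (2|5)=-1, (4|5)=+1; sign (−1)^0·-1^2·+1^0 = +1.
(a,b)_2: α=6, β=21; u≡1, v≡5 (mod 8); ε(u)ε(v)=0·0, αω(v)=6·1, βω(u)=21·0; sum ≡ 0  ⇒  +1.
(a,b)_11: α=2, u≡2; β=5, v≡8 (mod 11); (2|11)=-1, (8|11)=-1; sign (−1)^0·-1^5·-1^2 = -1.
(a,b)_19: α=1, u≡17; β=2, v≡1 (mod 19); (17|19)=+1, (1|19)=+1; sign (−1)^0·+1^2·+1^1 = +1.
(a,b)_3: α=1, u≡2; β=0, v≡1 (mod 3); (2|3)=-1, (1|3)=+1; sign (−1)^0·-1^0·+1^1 = +1.
(a,b)_∞: sgn(-22287)=−, sgn(-374)=−, so -1.
(a,b)_7: α=0, u≡2; β=-2, v≡2 (mod 7); (2|7)=+1, (2|7)=+1; sign (−1)^0·+1^-2·+1^0 = +1.
(-22287, -374 / ℚ) ramifies at {11, 17, 23, ∞}: a division algebra.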